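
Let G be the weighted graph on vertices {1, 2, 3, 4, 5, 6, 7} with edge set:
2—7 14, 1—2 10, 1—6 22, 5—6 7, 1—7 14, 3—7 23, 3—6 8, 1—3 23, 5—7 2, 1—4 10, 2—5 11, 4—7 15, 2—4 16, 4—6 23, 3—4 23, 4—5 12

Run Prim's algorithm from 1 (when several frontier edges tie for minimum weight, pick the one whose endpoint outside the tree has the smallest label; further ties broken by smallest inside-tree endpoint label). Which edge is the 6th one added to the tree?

3-6

Prim's algorithm from 1:
Step 1: cheapest edge leaving the tree is 1—2 (10); add 2.
Step 2: cheapest edge leaving the tree is 1—4 (10); add 4.
Step 3: cheapest edge leaving the tree is 2—5 (11); add 5.
Step 4: cheapest edge leaving the tree is 5—7 (2); add 7.
Step 5: cheapest edge leaving the tree is 5—6 (7); add 6.
Step 6: cheapest edge leaving the tree is 3—6 (8); add 3.
The 6th edge added is 3—6.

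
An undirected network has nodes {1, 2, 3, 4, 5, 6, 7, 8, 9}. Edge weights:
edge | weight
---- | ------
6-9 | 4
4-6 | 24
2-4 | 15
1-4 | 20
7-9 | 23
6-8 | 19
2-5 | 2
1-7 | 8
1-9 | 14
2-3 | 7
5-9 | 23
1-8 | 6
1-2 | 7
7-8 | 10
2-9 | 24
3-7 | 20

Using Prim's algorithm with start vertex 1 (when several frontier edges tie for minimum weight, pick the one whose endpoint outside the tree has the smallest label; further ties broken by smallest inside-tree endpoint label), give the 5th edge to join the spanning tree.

1-7

Prim's algorithm from 1:
Step 1: cheapest edge leaving the tree is 1-8 (6); add 8.
Step 2: cheapest edge leaving the tree is 1-2 (7); add 2.
Step 3: cheapest edge leaving the tree is 2-5 (2); add 5.
Step 4: cheapest edge leaving the tree is 2-3 (7); add 3.
Step 5: cheapest edge leaving the tree is 1-7 (8); add 7.
Step 6: cheapest edge leaving the tree is 1-9 (14); add 9.
Step 7: cheapest edge leaving the tree is 6-9 (4); add 6.
Step 8: cheapest edge leaving the tree is 2-4 (15); add 4.
The 5th edge added is 1-7.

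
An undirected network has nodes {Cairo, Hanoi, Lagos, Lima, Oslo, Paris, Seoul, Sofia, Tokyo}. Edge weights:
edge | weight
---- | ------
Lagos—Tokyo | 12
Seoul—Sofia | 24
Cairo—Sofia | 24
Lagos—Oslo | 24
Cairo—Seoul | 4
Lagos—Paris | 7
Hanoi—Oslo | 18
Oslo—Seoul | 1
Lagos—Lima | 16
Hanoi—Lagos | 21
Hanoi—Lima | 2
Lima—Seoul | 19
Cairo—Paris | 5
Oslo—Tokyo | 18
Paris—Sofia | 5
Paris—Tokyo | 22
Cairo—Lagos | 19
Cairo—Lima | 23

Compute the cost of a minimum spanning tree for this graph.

52

Sort edges by weight, then run Kruskal:
Oslo—Seoul (1): add — endpoints in different components.
Hanoi—Lima (2): add — endpoints in different components.
Cairo—Seoul (4): add — endpoints in different components.
Cairo—Paris (5): add — endpoints in different components.
Paris—Sofia (5): add — endpoints in different components.
Lagos—Paris (7): add — endpoints in different components.
Lagos—Tokyo (12): add — endpoints in different components.
Lagos—Lima (16): add — endpoints in different components.
MST edges: Oslo—Seoul, Hanoi—Lima, Cairo—Seoul, Cairo—Paris, Paris—Sofia, Lagos—Paris, Lagos—Tokyo, Lagos—Lima; total weight 1+2+4+5+5+7+12+16 = 52.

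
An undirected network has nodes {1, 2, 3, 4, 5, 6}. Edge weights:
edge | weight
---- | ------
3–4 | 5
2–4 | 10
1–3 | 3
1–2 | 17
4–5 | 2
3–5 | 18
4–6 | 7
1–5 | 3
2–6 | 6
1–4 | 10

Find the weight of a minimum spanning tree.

21

Kruskal's algorithm — process edges by increasing weight (ties by edge label):
4–5 (2): add — endpoints in different components.
1–3 (3): add — endpoints in different components.
1–5 (3): add — endpoints in different components.
3–4 (5): skip — 3 and 4 already connected.
2–6 (6): add — endpoints in different components.
4–6 (7): add — endpoints in different components.
MST edges: 4–5, 1–3, 1–5, 2–6, 4–6; total weight 2+3+3+6+7 = 21.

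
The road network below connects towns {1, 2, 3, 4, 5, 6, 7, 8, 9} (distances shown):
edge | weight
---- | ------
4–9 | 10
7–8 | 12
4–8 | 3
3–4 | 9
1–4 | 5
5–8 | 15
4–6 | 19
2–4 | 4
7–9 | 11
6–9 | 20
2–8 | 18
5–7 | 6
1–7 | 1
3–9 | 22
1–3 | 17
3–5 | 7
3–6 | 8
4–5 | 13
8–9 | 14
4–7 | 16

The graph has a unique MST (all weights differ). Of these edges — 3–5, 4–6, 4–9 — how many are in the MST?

2

Kruskal: consider edges lightest-first.
1–7 (1): add — endpoints in different components.
4–8 (3): add — endpoints in different components.
2–4 (4): add — endpoints in different components.
1–4 (5): add — endpoints in different components.
5–7 (6): add — endpoints in different components.
3–5 (7): add — endpoints in different components.
3–6 (8): add — endpoints in different components.
3–4 (9): skip — 3 and 4 already connected.
4–9 (10): add — endpoints in different components.
MST edge set: {1–7, 4–8, 2–4, 1–4, 5–7, 3–5, 3–6, 4–9}.
Of the listed edges, {3–5, 4–9} are in the MST → 2.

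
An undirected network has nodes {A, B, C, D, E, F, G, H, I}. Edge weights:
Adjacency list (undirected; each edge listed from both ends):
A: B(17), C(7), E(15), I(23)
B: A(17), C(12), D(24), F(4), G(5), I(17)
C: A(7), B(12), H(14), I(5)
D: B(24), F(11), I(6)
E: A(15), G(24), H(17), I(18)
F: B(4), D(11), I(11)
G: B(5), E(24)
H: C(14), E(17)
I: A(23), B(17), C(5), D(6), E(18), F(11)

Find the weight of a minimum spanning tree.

Prim's algorithm from A:
Step 1: cheapest edge leaving the tree is A-C (7); add C.
Step 2: cheapest edge leaving the tree is C-I (5); add I.
Step 3: cheapest edge leaving the tree is D-I (6); add D.
Step 4: cheapest edge leaving the tree is D-F (11); add F.
Step 5: cheapest edge leaving the tree is B-F (4); add B.
Step 6: cheapest edge leaving the tree is B-G (5); add G.
Step 7: cheapest edge leaving the tree is C-H (14); add H.
Step 8: cheapest edge leaving the tree is A-E (15); add E.
MST edges: A-C, C-I, D-I, D-F, B-F, B-G, C-H, A-E; total weight 7+5+6+11+4+5+14+15 = 67.

67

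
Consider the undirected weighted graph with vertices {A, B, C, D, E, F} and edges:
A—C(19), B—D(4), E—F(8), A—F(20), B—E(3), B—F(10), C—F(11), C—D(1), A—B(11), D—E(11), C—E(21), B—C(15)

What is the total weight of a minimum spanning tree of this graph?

27

Prim's algorithm from A:
Step 1: frontier [A—B 11, A—C 19, A—F 20] → take A—B (11); add B.
Step 2: frontier [A—C 19, A—F 20, B—E 3, B—D 4, B—F 10, B—C 15] → take B—E (3); add E.
Step 3: frontier [A—C 19, A—F 20, B—D 4, B—F 10, B—C 15, E—F 8, D—E 11, C—E 21] → take B—D (4); add D.
Step 4: frontier [A—C 19, A—F 20, B—F 10, B—C 15, C—D 1, E—F 8, C—E 21] → take C—D (1); add C.
Step 5: frontier [A—F 20, B—F 10, C—F 11, E—F 8] → take E—F (8); add F.
MST edges: A—B, B—E, B—D, C—D, E—F; total weight 11+3+4+1+8 = 27.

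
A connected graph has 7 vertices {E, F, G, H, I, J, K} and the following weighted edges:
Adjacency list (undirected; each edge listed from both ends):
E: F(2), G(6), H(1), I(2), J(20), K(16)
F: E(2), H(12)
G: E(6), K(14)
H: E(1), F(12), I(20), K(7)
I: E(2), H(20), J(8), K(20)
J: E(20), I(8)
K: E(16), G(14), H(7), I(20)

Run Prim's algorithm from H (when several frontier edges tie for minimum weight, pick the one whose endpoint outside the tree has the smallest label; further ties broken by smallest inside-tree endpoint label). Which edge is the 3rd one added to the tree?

E-I

Prim, starting at H.
Step 1: frontier [E-H 1, H-K 7, F-H 12, H-I 20] → take E-H (1); add E.
Step 2: frontier [E-F 2, E-I 2, E-G 6, E-K 16, E-J 20, H-K 7, F-H 12, H-I 20] → take E-F (2); add F.
Step 3: frontier [E-I 2, E-G 6, E-K 16, E-J 20, H-K 7, H-I 20] → take E-I (2); add I.
Step 4: frontier [E-G 6, E-K 16, E-J 20, H-K 7, I-J 8, I-K 20] → take E-G (6); add G.
Step 5: frontier [E-K 16, E-J 20, G-K 14, H-K 7, I-J 8, I-K 20] → take H-K (7); add K.
Step 6: frontier [E-J 20, I-J 8] → take I-J (8); add J.
The 3rd edge added is E-I.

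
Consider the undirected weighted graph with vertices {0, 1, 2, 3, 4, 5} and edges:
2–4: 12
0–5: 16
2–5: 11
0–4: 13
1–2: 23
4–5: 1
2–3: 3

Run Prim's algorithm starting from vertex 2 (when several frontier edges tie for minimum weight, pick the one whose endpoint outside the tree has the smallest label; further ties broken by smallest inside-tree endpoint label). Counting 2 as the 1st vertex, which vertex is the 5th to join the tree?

0

Grow the tree from 2 using Prim:
Step 1: frontier [2–3 3, 2–5 11, 2–4 12, 1–2 23] → take 2–3 (3); add 3.
Step 2: frontier [2–5 11, 2–4 12, 1–2 23] → take 2–5 (11); add 5.
Step 3: frontier [2–4 12, 1–2 23, 4–5 1, 0–5 16] → take 4–5 (1); add 4.
Step 4: frontier [1–2 23, 0–4 13, 0–5 16] → take 0–4 (13); add 0.
Step 5: frontier [1–2 23] → take 1–2 (23); add 1.
Vertex order: 2, 3, 5, 4, 0, 1. The 5th vertex is 0.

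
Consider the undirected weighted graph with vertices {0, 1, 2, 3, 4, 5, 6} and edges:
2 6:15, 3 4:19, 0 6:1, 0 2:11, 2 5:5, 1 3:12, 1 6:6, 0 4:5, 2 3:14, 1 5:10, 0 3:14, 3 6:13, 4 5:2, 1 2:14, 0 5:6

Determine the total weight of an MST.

Prim, starting at 4.
Step 1: cheapest edge leaving the tree is 4 5 (2); add 5.
Step 2: cheapest edge leaving the tree is 0 4 (5); add 0.
Step 3: cheapest edge leaving the tree is 0 6 (1); add 6.
Step 4: cheapest edge leaving the tree is 2 5 (5); add 2.
Step 5: cheapest edge leaving the tree is 1 6 (6); add 1.
Step 6: cheapest edge leaving the tree is 1 3 (12); add 3.
MST edges: 4 5, 0 4, 0 6, 2 5, 1 6, 1 3; total weight 2+5+1+5+6+12 = 31.

31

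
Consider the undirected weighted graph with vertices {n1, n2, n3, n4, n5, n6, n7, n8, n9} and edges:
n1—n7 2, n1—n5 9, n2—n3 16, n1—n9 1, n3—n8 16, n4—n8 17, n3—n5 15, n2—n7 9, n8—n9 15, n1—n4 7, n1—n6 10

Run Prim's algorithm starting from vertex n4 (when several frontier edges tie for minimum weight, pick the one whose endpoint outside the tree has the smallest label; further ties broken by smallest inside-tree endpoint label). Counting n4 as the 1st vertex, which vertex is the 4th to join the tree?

Prim, starting at n4.
Step 1: cheapest edge leaving the tree is n1—n4 (7); add n1.
Step 2: cheapest edge leaving the tree is n1—n9 (1); add n9.
Step 3: cheapest edge leaving the tree is n1—n7 (2); add n7.
Step 4: cheapest edge leaving the tree is n2—n7 (9); add n2.
Step 5: cheapest edge leaving the tree is n1—n5 (9); add n5.
Step 6: cheapest edge leaving the tree is n1—n6 (10); add n6.
Step 7: cheapest edge leaving the tree is n3—n5 (15); add n3.
Step 8: cheapest edge leaving the tree is n8—n9 (15); add n8.
Vertex order: n4, n1, n9, n7, n2, n5, n6, n3, n8. The 4th vertex is n7.

n7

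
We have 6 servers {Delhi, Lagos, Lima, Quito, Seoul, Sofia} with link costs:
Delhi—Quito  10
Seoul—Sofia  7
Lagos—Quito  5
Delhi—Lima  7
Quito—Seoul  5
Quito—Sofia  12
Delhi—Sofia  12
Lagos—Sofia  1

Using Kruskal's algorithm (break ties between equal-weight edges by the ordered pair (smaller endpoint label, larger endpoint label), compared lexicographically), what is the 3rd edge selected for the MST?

Kruskal: consider edges lightest-first.
Lagos—Sofia (1): add. Components now {Lima} {Delhi} {Lagos,Sofia} {Quito} {Seoul}
Lagos—Quito (5): add. Components now {Lima} {Delhi} {Lagos,Quito,Sofia} {Seoul}
Quito—Seoul (5): add. Components now {Lima} {Delhi} {Lagos,Quito,Seoul,Sofia}
Delhi—Lima (7): add. Components now {Delhi,Lima} {Lagos,Quito,Seoul,Sofia}
Seoul—Sofia (7): skip — Sofia and Seoul already connected.
Delhi—Quito (10): add. Components now {Delhi,Lagos,Lima,Quito,Seoul,Sofia}
The 3rd edge added is Quito—Seoul.

Quito-Seoul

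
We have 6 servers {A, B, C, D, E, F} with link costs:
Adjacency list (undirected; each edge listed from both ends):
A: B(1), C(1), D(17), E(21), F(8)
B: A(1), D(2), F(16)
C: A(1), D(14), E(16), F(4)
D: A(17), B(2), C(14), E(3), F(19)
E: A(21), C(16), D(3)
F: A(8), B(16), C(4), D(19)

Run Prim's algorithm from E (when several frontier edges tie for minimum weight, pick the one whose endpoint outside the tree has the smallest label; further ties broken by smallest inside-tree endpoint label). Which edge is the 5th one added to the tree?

C-F

Prim's algorithm from E:
Step 1: frontier [D E 3, C E 16, A E 21] → take D E (3); add D.
Step 2: frontier [B D 2, C D 14, A D 17, D F 19, C E 16, A E 21] → take B D (2); add B.
Step 3: frontier [A B 1, B F 16, C D 14, A D 17, D F 19, C E 16, A E 21] → take A B (1); add A.
Step 4: frontier [A C 1, A F 8, B F 16, C D 14, D F 19, C E 16] → take A C (1); add C.
Step 5: frontier [A F 8, B F 16, C F 4, D F 19] → take C F (4); add F.
The 5th edge added is C F.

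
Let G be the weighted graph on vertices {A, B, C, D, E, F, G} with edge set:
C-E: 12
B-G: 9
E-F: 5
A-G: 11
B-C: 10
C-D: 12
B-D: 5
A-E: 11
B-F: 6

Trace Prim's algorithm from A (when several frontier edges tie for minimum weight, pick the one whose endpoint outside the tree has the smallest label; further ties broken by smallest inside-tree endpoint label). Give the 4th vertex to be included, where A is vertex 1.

Grow the tree from A using Prim:
Step 1: frontier [A-E 11, A-G 11] → take A-E (11); add E.
Step 2: frontier [A-G 11, E-F 5, C-E 12] → take E-F (5); add F.
Step 3: frontier [A-G 11, C-E 12, B-F 6] → take B-F (6); add B.
Step 4: frontier [A-G 11, B-D 5, B-G 9, B-C 10, C-E 12] → take B-D (5); add D.
Step 5: frontier [A-G 11, B-G 9, B-C 10, C-D 12, C-E 12] → take B-G (9); add G.
Step 6: frontier [B-C 10, C-D 12, C-E 12] → take B-C (10); add C.
Vertex order: A, E, F, B, D, G, C. The 4th vertex is B.

B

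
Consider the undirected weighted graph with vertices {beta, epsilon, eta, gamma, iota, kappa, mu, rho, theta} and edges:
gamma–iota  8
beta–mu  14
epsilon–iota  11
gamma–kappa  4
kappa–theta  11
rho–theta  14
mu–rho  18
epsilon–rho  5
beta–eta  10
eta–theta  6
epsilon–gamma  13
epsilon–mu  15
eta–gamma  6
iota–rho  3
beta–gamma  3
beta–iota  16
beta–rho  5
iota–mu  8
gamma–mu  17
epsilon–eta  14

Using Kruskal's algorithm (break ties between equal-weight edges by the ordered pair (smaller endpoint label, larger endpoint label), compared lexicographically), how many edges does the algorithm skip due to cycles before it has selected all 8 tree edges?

Kruskal: consider edges lightest-first.
beta–gamma (3): add — endpoints in different components.
iota–rho (3): add — endpoints in different components.
gamma–kappa (4): add — endpoints in different components.
beta–rho (5): add — endpoints in different components.
epsilon–rho (5): add — endpoints in different components.
eta–gamma (6): add — endpoints in different components.
eta–theta (6): add — endpoints in different components.
gamma–iota (8): skip — gamma and iota already connected.
iota–mu (8): add — endpoints in different components.
Edges rejected before the tree was complete: 1.

1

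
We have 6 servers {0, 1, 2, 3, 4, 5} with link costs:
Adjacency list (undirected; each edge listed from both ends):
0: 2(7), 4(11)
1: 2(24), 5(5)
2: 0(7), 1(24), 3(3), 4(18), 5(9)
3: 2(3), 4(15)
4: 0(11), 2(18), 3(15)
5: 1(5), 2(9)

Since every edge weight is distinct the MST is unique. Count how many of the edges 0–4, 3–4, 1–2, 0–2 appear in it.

Sort edges by weight, then run Kruskal:
2–3 (3): add — endpoints in different components.
1–5 (5): add — endpoints in different components.
0–2 (7): add — endpoints in different components.
2–5 (9): add — endpoints in different components.
0–4 (11): add — endpoints in different components.
MST edge set: {2–3, 1–5, 0–2, 2–5, 0–4}.
Of the listed edges, {0–4, 0–2} are in the MST → 2.

2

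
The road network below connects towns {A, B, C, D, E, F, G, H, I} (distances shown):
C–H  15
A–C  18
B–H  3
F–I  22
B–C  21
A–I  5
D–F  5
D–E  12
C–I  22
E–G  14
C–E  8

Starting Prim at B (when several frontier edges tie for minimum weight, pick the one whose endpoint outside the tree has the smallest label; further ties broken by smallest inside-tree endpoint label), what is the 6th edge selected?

Prim, starting at B.
Step 1: cheapest edge leaving the tree is B–H (3); add H.
Step 2: cheapest edge leaving the tree is C–H (15); add C.
Step 3: cheapest edge leaving the tree is C–E (8); add E.
Step 4: cheapest edge leaving the tree is D–E (12); add D.
Step 5: cheapest edge leaving the tree is D–F (5); add F.
Step 6: cheapest edge leaving the tree is E–G (14); add G.
Step 7: cheapest edge leaving the tree is A–C (18); add A.
Step 8: cheapest edge leaving the tree is A–I (5); add I.
The 6th edge added is E–G.

E-G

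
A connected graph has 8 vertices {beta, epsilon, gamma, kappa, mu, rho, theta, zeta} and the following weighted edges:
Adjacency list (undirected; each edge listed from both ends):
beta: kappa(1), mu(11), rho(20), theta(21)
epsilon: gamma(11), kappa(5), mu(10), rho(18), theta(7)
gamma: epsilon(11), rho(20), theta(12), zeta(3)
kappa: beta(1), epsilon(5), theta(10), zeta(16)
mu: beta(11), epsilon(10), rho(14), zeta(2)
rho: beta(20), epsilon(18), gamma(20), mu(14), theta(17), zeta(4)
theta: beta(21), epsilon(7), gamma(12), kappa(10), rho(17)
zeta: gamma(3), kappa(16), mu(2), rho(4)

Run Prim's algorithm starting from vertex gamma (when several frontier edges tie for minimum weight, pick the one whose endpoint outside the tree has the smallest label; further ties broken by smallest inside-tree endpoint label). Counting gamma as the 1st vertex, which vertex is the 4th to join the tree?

rho

Grow the tree from gamma using Prim:
Step 1: cheapest edge leaving the tree is gamma—zeta (3); add zeta.
Step 2: cheapest edge leaving the tree is mu—zeta (2); add mu.
Step 3: cheapest edge leaving the tree is rho—zeta (4); add rho.
Step 4: cheapest edge leaving the tree is epsilon—mu (10); add epsilon.
Step 5: cheapest edge leaving the tree is epsilon—kappa (5); add kappa.
Step 6: cheapest edge leaving the tree is beta—kappa (1); add beta.
Step 7: cheapest edge leaving the tree is epsilon—theta (7); add theta.
Vertex order: gamma, zeta, mu, rho, epsilon, kappa, beta, theta. The 4th vertex is rho.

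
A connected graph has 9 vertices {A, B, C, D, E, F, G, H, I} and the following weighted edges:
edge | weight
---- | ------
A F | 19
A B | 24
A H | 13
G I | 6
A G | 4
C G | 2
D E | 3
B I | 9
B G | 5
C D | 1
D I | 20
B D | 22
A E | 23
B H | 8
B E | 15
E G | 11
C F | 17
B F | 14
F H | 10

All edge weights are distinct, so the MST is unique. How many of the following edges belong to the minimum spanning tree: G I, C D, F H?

Kruskal: consider edges lightest-first.
C D (1): add — endpoints in different components.
C G (2): add — endpoints in different components.
D E (3): add — endpoints in different components.
A G (4): add — endpoints in different components.
B G (5): add — endpoints in different components.
G I (6): add — endpoints in different components.
B H (8): add — endpoints in different components.
B I (9): skip — B and I already connected.
F H (10): add — endpoints in different components.
MST edge set: {C D, C G, D E, A G, B G, G I, B H, F H}.
Of the listed edges, {G I, C D, F H} are in the MST → 3.

3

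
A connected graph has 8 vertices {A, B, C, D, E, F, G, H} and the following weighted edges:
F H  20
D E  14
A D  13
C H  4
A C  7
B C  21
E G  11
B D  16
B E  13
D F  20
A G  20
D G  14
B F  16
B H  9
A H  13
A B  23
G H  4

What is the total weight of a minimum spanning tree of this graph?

64

Grow the tree from D using Prim:
Step 1: cheapest edge leaving the tree is A D (13); add A.
Step 2: cheapest edge leaving the tree is A C (7); add C.
Step 3: cheapest edge leaving the tree is C H (4); add H.
Step 4: cheapest edge leaving the tree is G H (4); add G.
Step 5: cheapest edge leaving the tree is B H (9); add B.
Step 6: cheapest edge leaving the tree is E G (11); add E.
Step 7: cheapest edge leaving the tree is B F (16); add F.
MST edges: A D, A C, C H, G H, B H, E G, B F; total weight 13+7+4+4+9+11+16 = 64.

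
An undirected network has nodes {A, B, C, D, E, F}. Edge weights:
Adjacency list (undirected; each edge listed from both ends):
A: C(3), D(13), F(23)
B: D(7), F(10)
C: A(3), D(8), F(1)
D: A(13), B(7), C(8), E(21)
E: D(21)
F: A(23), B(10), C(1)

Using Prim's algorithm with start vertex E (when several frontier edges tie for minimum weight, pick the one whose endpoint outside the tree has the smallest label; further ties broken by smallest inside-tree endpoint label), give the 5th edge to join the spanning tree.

A-C

Prim, starting at E.
Step 1: frontier [D–E 21] → take D–E (21); add D.
Step 2: frontier [B–D 7, C–D 8, A–D 13] → take B–D (7); add B.
Step 3: frontier [B–F 10, C–D 8, A–D 13] → take C–D (8); add C.
Step 4: frontier [B–F 10, C–F 1, A–C 3, A–D 13] → take C–F (1); add F.
Step 5: frontier [A–C 3, A–D 13, A–F 23] → take A–C (3); add A.
The 5th edge added is A–C.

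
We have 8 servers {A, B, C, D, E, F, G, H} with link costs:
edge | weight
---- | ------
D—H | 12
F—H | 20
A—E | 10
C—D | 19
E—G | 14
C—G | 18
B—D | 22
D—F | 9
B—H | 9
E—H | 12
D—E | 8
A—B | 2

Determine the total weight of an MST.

70

Sort edges by weight, then run Kruskal:
A—B (2): add — endpoints in different components.
D—E (8): add — endpoints in different components.
B—H (9): add — endpoints in different components.
D—F (9): add — endpoints in different components.
A—E (10): add — endpoints in different components.
D—H (12): skip — D and H already connected.
E—H (12): skip — E and H already connected.
E—G (14): add — endpoints in different components.
C—G (18): add — endpoints in different components.
MST edges: A—B, D—E, B—H, D—F, A—E, E—G, C—G; total weight 2+8+9+9+10+14+18 = 70.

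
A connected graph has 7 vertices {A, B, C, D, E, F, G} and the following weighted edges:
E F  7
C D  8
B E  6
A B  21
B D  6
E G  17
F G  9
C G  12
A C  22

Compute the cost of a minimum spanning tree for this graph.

57

Prim, starting at E.
Step 1: cheapest edge leaving the tree is B E (6); add B.
Step 2: cheapest edge leaving the tree is B D (6); add D.
Step 3: cheapest edge leaving the tree is E F (7); add F.
Step 4: cheapest edge leaving the tree is C D (8); add C.
Step 5: cheapest edge leaving the tree is F G (9); add G.
Step 6: cheapest edge leaving the tree is A B (21); add A.
MST edges: B E, B D, E F, C D, F G, A B; total weight 6+6+7+8+9+21 = 57.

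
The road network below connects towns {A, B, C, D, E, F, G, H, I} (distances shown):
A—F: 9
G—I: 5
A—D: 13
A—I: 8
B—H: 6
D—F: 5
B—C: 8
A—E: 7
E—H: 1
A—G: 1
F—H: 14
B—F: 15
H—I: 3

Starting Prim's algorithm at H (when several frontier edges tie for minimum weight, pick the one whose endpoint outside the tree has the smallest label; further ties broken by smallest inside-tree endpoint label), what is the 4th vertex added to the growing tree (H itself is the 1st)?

Prim's algorithm from H:
Step 1: cheapest edge leaving the tree is E—H (1); add E.
Step 2: cheapest edge leaving the tree is H—I (3); add I.
Step 3: cheapest edge leaving the tree is G—I (5); add G.
Step 4: cheapest edge leaving the tree is A—G (1); add A.
Step 5: cheapest edge leaving the tree is B—H (6); add B.
Step 6: cheapest edge leaving the tree is B—C (8); add C.
Step 7: cheapest edge leaving the tree is A—F (9); add F.
Step 8: cheapest edge leaving the tree is D—F (5); add D.
Vertex order: H, E, I, G, A, B, C, F, D. The 4th vertex is G.

G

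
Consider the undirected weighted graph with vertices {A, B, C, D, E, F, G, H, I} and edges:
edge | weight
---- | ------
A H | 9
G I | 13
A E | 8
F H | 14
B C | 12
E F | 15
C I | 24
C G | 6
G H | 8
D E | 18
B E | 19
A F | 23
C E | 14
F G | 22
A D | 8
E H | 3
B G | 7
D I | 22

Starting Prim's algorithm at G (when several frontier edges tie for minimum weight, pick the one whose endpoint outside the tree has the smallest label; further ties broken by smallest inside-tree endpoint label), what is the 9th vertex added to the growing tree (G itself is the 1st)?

Prim, starting at G.
Step 1: cheapest edge leaving the tree is C G (6); add C.
Step 2: cheapest edge leaving the tree is B G (7); add B.
Step 3: cheapest edge leaving the tree is G H (8); add H.
Step 4: cheapest edge leaving the tree is E H (3); add E.
Step 5: cheapest edge leaving the tree is A E (8); add A.
Step 6: cheapest edge leaving the tree is A D (8); add D.
Step 7: cheapest edge leaving the tree is G I (13); add I.
Step 8: cheapest edge leaving the tree is F H (14); add F.
Vertex order: G, C, B, H, E, A, D, I, F. The 9th vertex is F.

F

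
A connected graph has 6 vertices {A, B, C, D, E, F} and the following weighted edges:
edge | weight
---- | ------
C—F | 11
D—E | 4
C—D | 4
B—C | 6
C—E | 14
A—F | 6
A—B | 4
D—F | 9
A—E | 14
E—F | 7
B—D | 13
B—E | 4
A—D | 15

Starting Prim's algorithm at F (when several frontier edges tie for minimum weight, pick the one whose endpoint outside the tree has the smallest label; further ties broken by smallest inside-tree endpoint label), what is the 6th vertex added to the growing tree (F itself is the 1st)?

C

Prim, starting at F.
Step 1: frontier [A—F 6, E—F 7, D—F 9, C—F 11] → take A—F (6); add A.
Step 2: frontier [A—B 4, A—E 14, A—D 15, E—F 7, D—F 9, C—F 11] → take A—B (4); add B.
Step 3: frontier [A—E 14, A—D 15, B—E 4, B—C 6, B—D 13, E—F 7, D—F 9, C—F 11] → take B—E (4); add E.
Step 4: frontier [A—D 15, B—C 6, B—D 13, D—E 4, C—E 14, D—F 9, C—F 11] → take D—E (4); add D.
Step 5: frontier [B—C 6, C—D 4, C—E 14, C—F 11] → take C—D (4); add C.
Vertex order: F, A, B, E, D, C. The 6th vertex is C.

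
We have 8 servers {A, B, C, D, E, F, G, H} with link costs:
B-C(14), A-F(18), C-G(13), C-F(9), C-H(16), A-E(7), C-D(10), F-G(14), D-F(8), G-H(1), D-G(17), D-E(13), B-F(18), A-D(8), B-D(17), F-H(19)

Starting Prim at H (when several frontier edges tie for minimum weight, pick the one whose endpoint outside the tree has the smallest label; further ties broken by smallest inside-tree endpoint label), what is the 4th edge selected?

Grow the tree from H using Prim:
Step 1: cheapest edge leaving the tree is G-H (1); add G.
Step 2: cheapest edge leaving the tree is C-G (13); add C.
Step 3: cheapest edge leaving the tree is C-F (9); add F.
Step 4: cheapest edge leaving the tree is D-F (8); add D.
Step 5: cheapest edge leaving the tree is A-D (8); add A.
Step 6: cheapest edge leaving the tree is A-E (7); add E.
Step 7: cheapest edge leaving the tree is B-C (14); add B.
The 4th edge added is D-F.

D-F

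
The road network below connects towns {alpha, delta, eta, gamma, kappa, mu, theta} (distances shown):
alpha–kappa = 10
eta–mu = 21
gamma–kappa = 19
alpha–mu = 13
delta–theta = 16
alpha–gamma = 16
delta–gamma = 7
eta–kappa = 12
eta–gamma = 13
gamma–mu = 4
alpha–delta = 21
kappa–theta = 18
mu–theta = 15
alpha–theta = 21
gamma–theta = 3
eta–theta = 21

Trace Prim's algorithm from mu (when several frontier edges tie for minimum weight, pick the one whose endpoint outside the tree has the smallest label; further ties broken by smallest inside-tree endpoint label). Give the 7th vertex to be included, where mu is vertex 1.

Prim's algorithm from mu:
Step 1: cheapest edge leaving the tree is gamma–mu (4); add gamma.
Step 2: cheapest edge leaving the tree is gamma–theta (3); add theta.
Step 3: cheapest edge leaving the tree is delta–gamma (7); add delta.
Step 4: cheapest edge leaving the tree is alpha–mu (13); add alpha.
Step 5: cheapest edge leaving the tree is alpha–kappa (10); add kappa.
Step 6: cheapest edge leaving the tree is eta–kappa (12); add eta.
Vertex order: mu, gamma, theta, delta, alpha, kappa, eta. The 7th vertex is eta.

eta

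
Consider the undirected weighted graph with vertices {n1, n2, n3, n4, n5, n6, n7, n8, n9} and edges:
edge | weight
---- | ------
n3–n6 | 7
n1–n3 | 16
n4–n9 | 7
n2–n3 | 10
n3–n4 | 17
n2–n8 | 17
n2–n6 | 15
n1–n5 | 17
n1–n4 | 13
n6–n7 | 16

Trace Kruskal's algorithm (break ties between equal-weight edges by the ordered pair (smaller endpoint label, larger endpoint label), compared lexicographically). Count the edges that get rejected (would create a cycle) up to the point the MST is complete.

1

Kruskal: consider edges lightest-first.
n3–n6 (7): add — endpoints in different components.
n4–n9 (7): add — endpoints in different components.
n2–n3 (10): add — endpoints in different components.
n1–n4 (13): add — endpoints in different components.
n2–n6 (15): skip — n6 and n2 already connected.
n1–n3 (16): add — endpoints in different components.
n6–n7 (16): add — endpoints in different components.
n1–n5 (17): add — endpoints in different components.
n2–n8 (17): add — endpoints in different components.
Edges rejected before the tree was complete: 1.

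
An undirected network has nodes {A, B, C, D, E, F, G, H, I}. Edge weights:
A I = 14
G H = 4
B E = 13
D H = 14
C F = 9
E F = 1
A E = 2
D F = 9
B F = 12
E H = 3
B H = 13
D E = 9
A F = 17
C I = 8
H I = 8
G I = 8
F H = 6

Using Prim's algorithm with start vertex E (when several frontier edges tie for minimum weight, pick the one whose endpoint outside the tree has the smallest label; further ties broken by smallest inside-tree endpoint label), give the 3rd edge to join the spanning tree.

E-H

Grow the tree from E using Prim:
Step 1: cheapest edge leaving the tree is E F (1); add F.
Step 2: cheapest edge leaving the tree is A E (2); add A.
Step 3: cheapest edge leaving the tree is E H (3); add H.
Step 4: cheapest edge leaving the tree is G H (4); add G.
Step 5: cheapest edge leaving the tree is G I (8); add I.
Step 6: cheapest edge leaving the tree is C I (8); add C.
Step 7: cheapest edge leaving the tree is D E (9); add D.
Step 8: cheapest edge leaving the tree is B F (12); add B.
The 3rd edge added is E H.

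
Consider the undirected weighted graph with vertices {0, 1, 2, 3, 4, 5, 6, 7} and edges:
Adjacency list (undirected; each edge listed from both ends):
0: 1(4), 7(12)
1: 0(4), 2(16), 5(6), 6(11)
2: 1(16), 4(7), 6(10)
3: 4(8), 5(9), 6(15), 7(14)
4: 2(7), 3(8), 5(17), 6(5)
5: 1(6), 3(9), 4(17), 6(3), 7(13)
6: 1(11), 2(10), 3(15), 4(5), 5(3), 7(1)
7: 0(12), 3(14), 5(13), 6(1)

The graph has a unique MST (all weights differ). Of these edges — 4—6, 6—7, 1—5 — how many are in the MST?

3

Sort edges by weight, then run Kruskal:
6—7 (1): add — endpoints in different components.
5—6 (3): add — endpoints in different components.
0—1 (4): add — endpoints in different components.
4—6 (5): add — endpoints in different components.
1—5 (6): add — endpoints in different components.
2—4 (7): add — endpoints in different components.
3—4 (8): add — endpoints in different components.
MST edge set: {6—7, 5—6, 0—1, 4—6, 1—5, 2—4, 3—4}.
Of the listed edges, {4—6, 6—7, 1—5} are in the MST → 3.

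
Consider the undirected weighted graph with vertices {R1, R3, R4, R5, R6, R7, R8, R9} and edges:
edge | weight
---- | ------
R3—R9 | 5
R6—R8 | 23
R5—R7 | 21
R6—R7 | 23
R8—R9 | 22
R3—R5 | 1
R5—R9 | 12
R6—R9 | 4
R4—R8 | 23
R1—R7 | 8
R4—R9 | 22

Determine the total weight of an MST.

83

Grow the tree from R3 using Prim:
Step 1: cheapest edge leaving the tree is R3—R5 (1); add R5.
Step 2: cheapest edge leaving the tree is R3—R9 (5); add R9.
Step 3: cheapest edge leaving the tree is R6—R9 (4); add R6.
Step 4: cheapest edge leaving the tree is R5—R7 (21); add R7.
Step 5: cheapest edge leaving the tree is R1—R7 (8); add R1.
Step 6: cheapest edge leaving the tree is R4—R9 (22); add R4.
Step 7: cheapest edge leaving the tree is R8—R9 (22); add R8.
MST edges: R3—R5, R3—R9, R6—R9, R5—R7, R1—R7, R4—R9, R8—R9; total weight 1+5+4+21+8+22+22 = 83.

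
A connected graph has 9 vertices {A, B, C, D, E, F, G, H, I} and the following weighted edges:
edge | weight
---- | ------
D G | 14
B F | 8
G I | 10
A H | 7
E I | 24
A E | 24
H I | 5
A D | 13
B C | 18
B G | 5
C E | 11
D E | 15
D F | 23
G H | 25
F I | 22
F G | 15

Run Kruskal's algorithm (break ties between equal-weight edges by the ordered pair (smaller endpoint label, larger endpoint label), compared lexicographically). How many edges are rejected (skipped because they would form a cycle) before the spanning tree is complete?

1

Sort edges by weight, then run Kruskal:
B G (5): add — endpoints in different components.
H I (5): add — endpoints in different components.
A H (7): add — endpoints in different components.
B F (8): add — endpoints in different components.
G I (10): add — endpoints in different components.
C E (11): add — endpoints in different components.
A D (13): add — endpoints in different components.
D G (14): skip — D and G already connected.
D E (15): add — endpoints in different components.
Edges rejected before the tree was complete: 1.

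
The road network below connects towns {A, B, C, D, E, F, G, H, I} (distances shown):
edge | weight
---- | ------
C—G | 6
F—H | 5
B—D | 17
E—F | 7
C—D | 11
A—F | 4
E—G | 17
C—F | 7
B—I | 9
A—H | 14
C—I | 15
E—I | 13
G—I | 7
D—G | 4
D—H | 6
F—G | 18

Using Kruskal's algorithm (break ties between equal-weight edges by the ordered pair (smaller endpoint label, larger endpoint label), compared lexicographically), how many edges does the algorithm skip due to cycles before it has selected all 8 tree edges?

1

Sort edges by weight, then run Kruskal:
A—F (4): add — endpoints in different components.
D—G (4): add — endpoints in different components.
F—H (5): add — endpoints in different components.
C—G (6): add — endpoints in different components.
D—H (6): add — endpoints in different components.
C—F (7): skip — C and F already connected.
E—F (7): add — endpoints in different components.
G—I (7): add — endpoints in different components.
B—I (9): add — endpoints in different components.
Edges rejected before the tree was complete: 1.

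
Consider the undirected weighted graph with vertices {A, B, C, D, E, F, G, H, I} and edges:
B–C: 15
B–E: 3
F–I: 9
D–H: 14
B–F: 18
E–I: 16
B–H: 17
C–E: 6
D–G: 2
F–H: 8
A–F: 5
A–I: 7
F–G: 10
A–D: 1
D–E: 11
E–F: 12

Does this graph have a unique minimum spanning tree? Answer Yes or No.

Kruskal: consider edges lightest-first.
A–D (1): add — endpoints in different components.
D–G (2): add — endpoints in different components.
B–E (3): add — endpoints in different components.
A–F (5): add — endpoints in different components.
C–E (6): add — endpoints in different components.
A–I (7): add — endpoints in different components.
F–H (8): add — endpoints in different components.
F–I (9): skip — F and I already connected.
F–G (10): skip — F and G already connected.
D–E (11): add — endpoints in different components.
Every non-tree edge has weight strictly greater than the heaviest edge on the tree path between its endpoints, so the MST is unique.

Yes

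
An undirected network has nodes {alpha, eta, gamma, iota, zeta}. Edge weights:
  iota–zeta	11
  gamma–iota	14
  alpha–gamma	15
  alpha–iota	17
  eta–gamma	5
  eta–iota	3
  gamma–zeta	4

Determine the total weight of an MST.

27

Grow the tree from zeta using Prim:
Step 1: cheapest edge leaving the tree is gamma–zeta (4); add gamma.
Step 2: cheapest edge leaving the tree is eta–gamma (5); add eta.
Step 3: cheapest edge leaving the tree is eta–iota (3); add iota.
Step 4: cheapest edge leaving the tree is alpha–gamma (15); add alpha.
MST edges: gamma–zeta, eta–gamma, eta–iota, alpha–gamma; total weight 4+5+3+15 = 27.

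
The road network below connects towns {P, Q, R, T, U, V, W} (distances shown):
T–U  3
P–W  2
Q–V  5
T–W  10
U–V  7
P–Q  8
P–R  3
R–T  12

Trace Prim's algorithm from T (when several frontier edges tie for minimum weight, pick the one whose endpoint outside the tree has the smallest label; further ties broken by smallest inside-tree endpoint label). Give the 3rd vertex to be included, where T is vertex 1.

V

Grow the tree from T using Prim:
Step 1: frontier [T–U 3, T–W 10, R–T 12] → take T–U (3); add U.
Step 2: frontier [T–W 10, R–T 12, U–V 7] → take U–V (7); add V.
Step 3: frontier [T–W 10, R–T 12, Q–V 5] → take Q–V (5); add Q.
Step 4: frontier [P–Q 8, T–W 10, R–T 12] → take P–Q (8); add P.
Step 5: frontier [P–W 2, P–R 3, T–W 10, R–T 12] → take P–W (2); add W.
Step 6: frontier [P–R 3, R–T 12] → take P–R (3); add R.
Vertex order: T, U, V, Q, P, W, R. The 3rd vertex is V.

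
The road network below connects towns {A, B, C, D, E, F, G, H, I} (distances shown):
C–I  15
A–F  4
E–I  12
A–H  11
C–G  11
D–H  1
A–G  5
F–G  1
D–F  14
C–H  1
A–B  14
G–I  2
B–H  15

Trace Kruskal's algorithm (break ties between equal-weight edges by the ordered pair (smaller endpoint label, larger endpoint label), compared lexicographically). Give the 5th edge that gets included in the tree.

A-F

Kruskal: consider edges lightest-first.
C–H (1): add — endpoints in different components.
D–H (1): add — endpoints in different components.
F–G (1): add — endpoints in different components.
G–I (2): add — endpoints in different components.
A–F (4): add — endpoints in different components.
A–G (5): skip — A and G already connected.
A–H (11): add — endpoints in different components.
C–G (11): skip — C and G already connected.
E–I (12): add — endpoints in different components.
A–B (14): add — endpoints in different components.
The 5th edge added is A–F.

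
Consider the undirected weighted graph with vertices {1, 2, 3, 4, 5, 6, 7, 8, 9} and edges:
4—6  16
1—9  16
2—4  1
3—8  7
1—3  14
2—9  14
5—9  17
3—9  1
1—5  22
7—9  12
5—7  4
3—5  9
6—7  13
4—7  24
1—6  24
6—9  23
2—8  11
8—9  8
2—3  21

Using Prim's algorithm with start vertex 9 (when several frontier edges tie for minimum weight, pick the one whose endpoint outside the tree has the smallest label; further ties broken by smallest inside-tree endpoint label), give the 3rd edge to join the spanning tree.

3-5

Grow the tree from 9 using Prim:
Step 1: cheapest edge leaving the tree is 3—9 (1); add 3.
Step 2: cheapest edge leaving the tree is 3—8 (7); add 8.
Step 3: cheapest edge leaving the tree is 3—5 (9); add 5.
Step 4: cheapest edge leaving the tree is 5—7 (4); add 7.
Step 5: cheapest edge leaving the tree is 2—8 (11); add 2.
Step 6: cheapest edge leaving the tree is 2—4 (1); add 4.
Step 7: cheapest edge leaving the tree is 6—7 (13); add 6.
Step 8: cheapest edge leaving the tree is 1—3 (14); add 1.
The 3rd edge added is 3—5.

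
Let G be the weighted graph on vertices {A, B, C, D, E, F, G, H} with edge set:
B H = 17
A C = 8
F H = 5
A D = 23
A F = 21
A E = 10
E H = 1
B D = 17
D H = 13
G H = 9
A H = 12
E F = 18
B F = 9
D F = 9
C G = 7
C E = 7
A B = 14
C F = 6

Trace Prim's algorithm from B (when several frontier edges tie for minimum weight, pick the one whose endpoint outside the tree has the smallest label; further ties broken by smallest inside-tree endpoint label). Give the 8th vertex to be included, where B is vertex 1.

D

Grow the tree from B using Prim:
Step 1: cheapest edge leaving the tree is B F (9); add F.
Step 2: cheapest edge leaving the tree is F H (5); add H.
Step 3: cheapest edge leaving the tree is E H (1); add E.
Step 4: cheapest edge leaving the tree is C F (6); add C.
Step 5: cheapest edge leaving the tree is C G (7); add G.
Step 6: cheapest edge leaving the tree is A C (8); add A.
Step 7: cheapest edge leaving the tree is D F (9); add D.
Vertex order: B, F, H, E, C, G, A, D. The 8th vertex is D.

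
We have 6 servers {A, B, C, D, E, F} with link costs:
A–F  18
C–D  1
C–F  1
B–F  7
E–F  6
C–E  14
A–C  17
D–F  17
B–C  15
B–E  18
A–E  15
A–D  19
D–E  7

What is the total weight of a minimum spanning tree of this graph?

30

Sort edges by weight, then run Kruskal:
C–D (1): add — endpoints in different components.
C–F (1): add — endpoints in different components.
E–F (6): add — endpoints in different components.
B–F (7): add — endpoints in different components.
D–E (7): skip — D and E already connected.
C–E (14): skip — C and E already connected.
A–E (15): add — endpoints in different components.
MST edges: C–D, C–F, E–F, B–F, A–E; total weight 1+1+6+7+15 = 30.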